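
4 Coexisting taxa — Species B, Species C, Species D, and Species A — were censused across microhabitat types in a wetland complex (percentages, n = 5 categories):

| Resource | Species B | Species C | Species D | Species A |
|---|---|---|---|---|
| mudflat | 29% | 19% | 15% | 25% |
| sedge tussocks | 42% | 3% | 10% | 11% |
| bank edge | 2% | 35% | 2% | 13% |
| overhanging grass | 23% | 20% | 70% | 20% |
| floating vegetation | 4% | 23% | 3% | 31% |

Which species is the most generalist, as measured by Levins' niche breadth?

Species A

Convert percentages to proportions (divide by 100).
Σp_Bᵢ² = 0.29² + 0.42² + 0.02² + 0.23² + 0.04² = 0.0841 + 0.1764 + 0.0004 + 0.0529 + 0.0016 = 0.3154
B_B = 1 / 0.3154 = 3.1706
Σp_Cᵢ² = 0.19² + 0.03² + 0.35² + 0.20² + 0.23² = 0.0361 + 0.0009 + 0.1225 + 0.0400 + 0.0529 = 0.2524
B_C = 1 / 0.2524 = 3.9620
Σp_Dᵢ² = 0.15² + 0.10² + 0.02² + 0.70² + 0.03² = 0.0225 + 0.0100 + 0.0004 + 0.4900 + 0.0009 = 0.5238
B_D = 1 / 0.5238 = 1.9091
Σp_Aᵢ² = 0.25² + 0.11² + 0.13² + 0.20² + 0.31² = 0.0625 + 0.0121 + 0.0169 + 0.0400 + 0.0961 = 0.2276
B_A = 1 / 0.2276 = 4.3937
Highest B → broadest niche (most generalist): Species A (B = 4.39).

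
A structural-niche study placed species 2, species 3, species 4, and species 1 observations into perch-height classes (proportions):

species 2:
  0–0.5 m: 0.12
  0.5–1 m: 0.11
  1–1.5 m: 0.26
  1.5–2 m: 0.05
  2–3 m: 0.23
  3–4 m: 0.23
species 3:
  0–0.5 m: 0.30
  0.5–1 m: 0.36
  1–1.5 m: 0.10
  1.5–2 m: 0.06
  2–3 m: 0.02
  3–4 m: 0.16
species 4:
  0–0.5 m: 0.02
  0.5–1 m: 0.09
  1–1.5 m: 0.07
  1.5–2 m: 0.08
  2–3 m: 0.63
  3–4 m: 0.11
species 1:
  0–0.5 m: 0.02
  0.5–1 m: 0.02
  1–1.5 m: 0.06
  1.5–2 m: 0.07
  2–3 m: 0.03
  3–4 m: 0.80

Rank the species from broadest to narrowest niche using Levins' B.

species 2 > species 3 > species 4 > species 1

Σp_2ᵢ² = 0.12² + 0.11² + 0.26² + 0.05² + 0.23² + 0.23² = 0.0144 + 0.0121 + 0.0676 + 0.0025 + 0.0529 + 0.0529 = 0.2024
B_2 = 1 / 0.2024 = 4.9407
Σp_3ᵢ² = 0.30² + 0.36² + 0.10² + 0.06² + 0.02² + 0.16² = 0.0900 + 0.1296 + 0.0100 + 0.0036 + 0.0004 + 0.0256 = 0.2592
B_3 = 1 / 0.2592 = 3.8580
Σp_4ᵢ² = 0.02² + 0.09² + 0.07² + 0.08² + 0.63² + 0.11² = 0.0004 + 0.0081 + 0.0049 + 0.0064 + 0.3969 + 0.0121 = 0.4288
B_4 = 1 / 0.4288 = 2.3321
Σp_1ᵢ² = 0.02² + 0.02² + 0.06² + 0.07² + 0.03² + 0.80² = 0.0004 + 0.0004 + 0.0036 + 0.0049 + 0.0009 + 0.6400 = 0.6502
B_1 = 1 / 0.6502 = 1.5380
Ranking by B (broadest → narrowest): species 2 (4.94) > species 3 (3.86) > species 4 (2.33) > species 1 (1.54)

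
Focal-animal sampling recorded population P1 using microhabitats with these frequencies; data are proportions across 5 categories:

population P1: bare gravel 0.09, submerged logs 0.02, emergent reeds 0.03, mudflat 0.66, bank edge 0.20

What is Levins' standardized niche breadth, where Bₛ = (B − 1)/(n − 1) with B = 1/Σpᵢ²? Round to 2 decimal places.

Σpᵢ² = 0.09² + 0.02² + 0.03² + 0.66² + 0.20² = 0.0081 + 0.0004 + 0.0009 + 0.4356 + 0.0400 = 0.4850
B = 1 / 0.4850 = 2.0619
Bₛ = (B − 1)/(n − 1) = (2.0619 − 1)/(5 − 1) = 1.0619/4 = 0.2655

0.27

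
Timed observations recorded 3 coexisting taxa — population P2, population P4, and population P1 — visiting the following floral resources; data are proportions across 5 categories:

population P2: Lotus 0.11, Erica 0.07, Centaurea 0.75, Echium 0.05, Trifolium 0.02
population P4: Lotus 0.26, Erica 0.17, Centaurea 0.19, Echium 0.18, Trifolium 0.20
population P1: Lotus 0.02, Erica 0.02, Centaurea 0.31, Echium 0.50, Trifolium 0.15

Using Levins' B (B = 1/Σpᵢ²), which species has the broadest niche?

population P4

Σp_P2ᵢ² = 0.11² + 0.07² + 0.75² + 0.05² + 0.02² = 0.0121 + 0.0049 + 0.5625 + 0.0025 + 0.0004 = 0.5824
B_P2 = 1 / 0.5824 = 1.7170
Σp_P4ᵢ² = 0.26² + 0.17² + 0.19² + 0.18² + 0.20² = 0.0676 + 0.0289 + 0.0361 + 0.0324 + 0.0400 = 0.2050
B_P4 = 1 / 0.2050 = 4.8780
Σp_P1ᵢ² = 0.02² + 0.02² + 0.31² + 0.50² + 0.15² = 0.0004 + 0.0004 + 0.0961 + 0.2500 + 0.0225 = 0.3694
B_P1 = 1 / 0.3694 = 2.7071
Highest B → broadest niche (most generalist): population P4 (B = 4.88).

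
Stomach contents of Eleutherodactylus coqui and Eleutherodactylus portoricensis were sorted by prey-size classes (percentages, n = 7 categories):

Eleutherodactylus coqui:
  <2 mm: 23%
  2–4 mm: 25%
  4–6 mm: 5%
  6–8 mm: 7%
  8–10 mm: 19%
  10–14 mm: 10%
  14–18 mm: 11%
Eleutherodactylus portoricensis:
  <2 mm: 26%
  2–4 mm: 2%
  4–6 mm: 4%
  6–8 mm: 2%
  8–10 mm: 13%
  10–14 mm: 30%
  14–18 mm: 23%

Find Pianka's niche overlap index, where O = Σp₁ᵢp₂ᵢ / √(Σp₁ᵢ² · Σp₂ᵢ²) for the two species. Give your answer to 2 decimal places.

0.73

Convert percentages to proportions (divide by 100).
Σ p₁ᵢp₂ᵢ = 0.0598 + 0.0050 + 0.0020 + 0.0014 + 0.0247 + 0.0300 + 0.0253 = 0.1482
Σp_1ᵢ² = 0.23² + 0.25² + 0.05² + 0.07² + 0.19² + 0.10² + 0.11² = 0.0529 + 0.0625 + 0.0025 + 0.0049 + 0.0361 + 0.0100 + 0.0121 = 0.1810
Σp_2ᵢ² = 0.26² + 0.02² + 0.04² + 0.02² + 0.13² + 0.30² + 0.23² = 0.0676 + 0.0004 + 0.0016 + 0.0004 + 0.0169 + 0.0900 + 0.0529 = 0.2298
O = 0.1482 / √(0.1810 × 0.2298) = 0.1482 / 0.20395 = 0.7266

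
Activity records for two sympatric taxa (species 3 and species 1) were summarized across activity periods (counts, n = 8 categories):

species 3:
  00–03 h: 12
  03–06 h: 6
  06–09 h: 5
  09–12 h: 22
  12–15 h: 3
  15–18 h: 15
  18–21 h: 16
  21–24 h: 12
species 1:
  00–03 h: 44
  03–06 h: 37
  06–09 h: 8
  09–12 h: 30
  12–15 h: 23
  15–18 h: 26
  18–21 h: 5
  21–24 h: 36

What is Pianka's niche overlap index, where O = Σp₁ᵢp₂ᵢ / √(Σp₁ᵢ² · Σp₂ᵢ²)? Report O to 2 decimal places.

0.81

Proportions for species 3 (n=91): 12/91=0.1319, 6/91=0.0659, 5/91=0.0549, 22/91=0.2418, 3/91=0.0330, 15/91=0.1648, 16/91=0.1758, 12/91=0.1319
Proportions for species 1 (n=209): 44/209=0.2105, 37/209=0.1770, 8/209=0.0383, 30/209=0.1435, 23/209=0.1100, 26/209=0.1244, 5/209=0.0239, 36/209=0.1722
Σ p₁ᵢp₂ᵢ = 0.027765 + 0.011664 + 0.002103 + 0.034698 + 0.003630 + 0.020501 + 0.004202 + 0.022713 = 0.127276
Σp_1ᵢ² = 0.1319² + 0.0659² + 0.0549² + 0.2418² + 0.0330² + 0.1648² + 0.1758² + 0.1319² = 0.017398 + 0.004343 + 0.003014 + 0.058467 + 0.001089 + 0.027159 + 0.030906 + 0.017398 = 0.159774
Σp_2ᵢ² = 0.2105² + 0.1770² + 0.0383² + 0.1435² + 0.1100² + 0.1244² + 0.0239² + 0.1722² = 0.044310 + 0.031329 + 0.001467 + 0.020592 + 0.012100 + 0.015475 + 0.000571 + 0.029653 = 0.155497
O = 0.127276 / √(0.159774 × 0.155497) = 0.127276 / 0.1576210 = 0.8075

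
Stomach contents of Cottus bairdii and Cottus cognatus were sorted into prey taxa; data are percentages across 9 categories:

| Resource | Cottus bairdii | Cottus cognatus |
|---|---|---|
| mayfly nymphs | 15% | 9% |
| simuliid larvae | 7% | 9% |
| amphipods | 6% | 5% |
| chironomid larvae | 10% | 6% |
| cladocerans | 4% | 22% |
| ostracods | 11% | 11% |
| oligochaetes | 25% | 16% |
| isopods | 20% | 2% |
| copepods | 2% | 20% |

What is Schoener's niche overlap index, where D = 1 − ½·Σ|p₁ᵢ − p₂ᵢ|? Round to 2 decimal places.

0.62

Convert percentages to proportions (divide by 100).
Σ|p₁ᵢ − p₂ᵢ| = 0.06 + 0.02 + 0.01 + 0.04 + 0.18 + 0.00 + 0.09 + 0.18 + 0.18 = 0.76
D = 1 − ½ × 0.76 = 1 − 0.380 = 0.6200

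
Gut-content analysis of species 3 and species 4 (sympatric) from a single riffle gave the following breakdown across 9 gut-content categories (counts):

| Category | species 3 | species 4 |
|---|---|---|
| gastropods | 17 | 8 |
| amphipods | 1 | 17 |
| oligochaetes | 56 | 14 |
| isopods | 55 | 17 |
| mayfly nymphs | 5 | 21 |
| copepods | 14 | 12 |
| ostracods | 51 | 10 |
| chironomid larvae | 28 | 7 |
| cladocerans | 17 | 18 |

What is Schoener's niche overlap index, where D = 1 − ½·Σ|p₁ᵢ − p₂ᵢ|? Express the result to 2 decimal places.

Proportions for species 3 (n=244): 17/244=0.0697, 1/244=0.0041, 56/244=0.2295, 55/244=0.2254, 5/244=0.0205, 14/244=0.0574, 51/244=0.2090, 28/244=0.1148, 17/244=0.0697
Proportions for species 4 (n=124): 8/124=0.0645, 17/124=0.1371, 14/124=0.1129, 17/124=0.1371, 21/124=0.1694, 12/124=0.0968, 10/124=0.0806, 7/124=0.0565, 18/124=0.1452
Σ|p₁ᵢ − p₂ᵢ| = 0.0052 + 0.1330 + 0.1166 + 0.0883 + 0.1489 + 0.0394 + 0.1284 + 0.0583 + 0.0755 = 0.7936
D = 1 − ½ × 0.7936 = 1 − 0.39680 = 0.60320

0.60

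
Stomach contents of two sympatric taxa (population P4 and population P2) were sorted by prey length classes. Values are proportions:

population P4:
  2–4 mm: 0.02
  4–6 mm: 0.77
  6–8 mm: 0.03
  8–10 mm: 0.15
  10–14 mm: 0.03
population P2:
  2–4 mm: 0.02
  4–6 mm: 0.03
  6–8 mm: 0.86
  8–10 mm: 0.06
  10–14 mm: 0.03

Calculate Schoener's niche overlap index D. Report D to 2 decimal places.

Σ|p₁ᵢ − p₂ᵢ| = 0.00 + 0.74 + 0.83 + 0.09 + 0.00 = 1.66
D = 1 − ½ × 1.66 = 1 − 0.830 = 0.1700

0.17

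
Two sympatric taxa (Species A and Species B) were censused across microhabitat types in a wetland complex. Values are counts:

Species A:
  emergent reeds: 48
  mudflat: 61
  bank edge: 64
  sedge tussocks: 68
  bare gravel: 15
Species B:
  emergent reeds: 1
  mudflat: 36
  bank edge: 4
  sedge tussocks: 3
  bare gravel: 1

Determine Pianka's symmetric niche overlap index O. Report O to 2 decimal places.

0.61

Proportions for Species A (n=256): 48/256=0.1875, 61/256=0.2383, 64/256=0.2500, 68/256=0.2656, 15/256=0.0586
Proportions for Species B (n=45): 1/45=0.0222, 36/45=0.8000, 4/45=0.0889, 3/45=0.0667, 1/45=0.0222
Σ p₁ᵢp₂ᵢ = 0.004163 + 0.190640 + 0.022225 + 0.017716 + 0.001301 = 0.236045
Σp_1ᵢ² = 0.1875² + 0.2383² + 0.2500² + 0.2656² + 0.0586² = 0.035156 + 0.056787 + 0.062500 + 0.070543 + 0.003434 = 0.228420
Σp_2ᵢ² = 0.0222² + 0.8000² + 0.0889² + 0.0667² + 0.0222² = 0.000493 + 0.640000 + 0.007903 + 0.004449 + 0.000493 = 0.653338
O = 0.236045 / √(0.228420 × 0.653338) = 0.236045 / 0.3863101 = 0.6110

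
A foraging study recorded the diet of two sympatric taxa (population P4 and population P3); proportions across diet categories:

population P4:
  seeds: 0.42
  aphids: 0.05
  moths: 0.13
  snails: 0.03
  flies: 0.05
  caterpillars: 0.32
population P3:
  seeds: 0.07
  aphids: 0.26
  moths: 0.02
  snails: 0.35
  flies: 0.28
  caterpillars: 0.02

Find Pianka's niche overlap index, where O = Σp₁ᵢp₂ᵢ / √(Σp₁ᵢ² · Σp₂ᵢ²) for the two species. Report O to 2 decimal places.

0.26

Σ p₁ᵢp₂ᵢ = 0.0294 + 0.0130 + 0.0026 + 0.0105 + 0.0140 + 0.0064 = 0.0759
Σp_1ᵢ² = 0.42² + 0.05² + 0.13² + 0.03² + 0.05² + 0.32² = 0.1764 + 0.0025 + 0.0169 + 0.0009 + 0.0025 + 0.1024 = 0.3016
Σp_2ᵢ² = 0.07² + 0.26² + 0.02² + 0.35² + 0.28² + 0.02² = 0.0049 + 0.0676 + 0.0004 + 0.1225 + 0.0784 + 0.0004 = 0.2742
O = 0.0759 / √(0.3016 × 0.2742) = 0.0759 / 0.28757 = 0.2639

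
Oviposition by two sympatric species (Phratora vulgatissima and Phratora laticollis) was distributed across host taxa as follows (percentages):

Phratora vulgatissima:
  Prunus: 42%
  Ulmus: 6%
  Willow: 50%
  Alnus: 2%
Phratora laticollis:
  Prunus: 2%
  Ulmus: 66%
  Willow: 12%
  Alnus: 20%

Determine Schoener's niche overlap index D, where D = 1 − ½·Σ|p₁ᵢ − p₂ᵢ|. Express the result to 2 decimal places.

0.22

Convert percentages to proportions (divide by 100).
Σ|p₁ᵢ − p₂ᵢ| = 0.40 + 0.60 + 0.38 + 0.18 = 1.56
D = 1 − ½ × 1.56 = 1 − 0.780 = 0.2200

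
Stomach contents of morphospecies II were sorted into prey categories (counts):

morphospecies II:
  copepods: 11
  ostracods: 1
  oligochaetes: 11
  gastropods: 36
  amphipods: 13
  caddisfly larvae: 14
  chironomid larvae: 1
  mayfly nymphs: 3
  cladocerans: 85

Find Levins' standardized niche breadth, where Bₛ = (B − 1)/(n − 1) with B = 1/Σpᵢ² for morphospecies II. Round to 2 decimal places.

Proportions for morphospecies II (n=175): 11/175=0.0629, 1/175=0.0057, 11/175=0.0629, 36/175=0.2057, 13/175=0.0743, 14/175=0.0800, 1/175=0.0057, 3/175=0.0171, 85/175=0.4857
Σpᵢ² = 0.0629² + 0.0057² + 0.0629² + 0.2057² + 0.0743² + 0.0800² + 0.0057² + 0.0171² + 0.4857² = 0.003956 + 0.000032 + 0.003956 + 0.042312 + 0.005520 + 0.006400 + 0.000032 + 0.000292 + 0.235904 = 0.298404
B = 1 / 0.298404 = 3.3512
Bₛ = (B − 1)/(n − 1) = (3.3512 − 1)/(9 − 1) = 2.3512/8 = 0.2939

0.29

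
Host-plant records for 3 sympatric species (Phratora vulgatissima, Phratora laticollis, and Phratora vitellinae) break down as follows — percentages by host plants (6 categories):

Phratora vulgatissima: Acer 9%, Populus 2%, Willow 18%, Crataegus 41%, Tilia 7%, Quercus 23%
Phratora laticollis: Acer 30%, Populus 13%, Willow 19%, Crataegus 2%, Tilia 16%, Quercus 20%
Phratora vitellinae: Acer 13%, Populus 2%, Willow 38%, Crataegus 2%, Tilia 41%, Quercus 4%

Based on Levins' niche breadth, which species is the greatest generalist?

Convert percentages to proportions (divide by 100).
Σp_vulgᵢ² = 0.09² + 0.02² + 0.18² + 0.41² + 0.07² + 0.23² = 0.0081 + 0.0004 + 0.0324 + 0.1681 + 0.0049 + 0.0529 = 0.2668
B_vulg = 1 / 0.2668 = 3.7481
Σp_latiᵢ² = 0.30² + 0.13² + 0.19² + 0.02² + 0.16² + 0.20² = 0.0900 + 0.0169 + 0.0361 + 0.0004 + 0.0256 + 0.0400 = 0.2090
B_lati = 1 / 0.2090 = 4.7847
Σp_viteᵢ² = 0.13² + 0.02² + 0.38² + 0.02² + 0.41² + 0.04² = 0.0169 + 0.0004 + 0.1444 + 0.0004 + 0.1681 + 0.0016 = 0.3318
B_vite = 1 / 0.3318 = 3.0139
Highest B → broadest niche (most generalist): Phratora laticollis (B = 4.78).

Phratora laticollis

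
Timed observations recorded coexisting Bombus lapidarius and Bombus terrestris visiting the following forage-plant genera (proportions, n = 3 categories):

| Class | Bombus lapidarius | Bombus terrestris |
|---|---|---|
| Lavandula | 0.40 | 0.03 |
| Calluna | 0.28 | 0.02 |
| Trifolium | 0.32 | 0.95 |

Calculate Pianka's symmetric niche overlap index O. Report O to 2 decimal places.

Σ p₁ᵢp₂ᵢ = 0.0120 + 0.0056 + 0.3040 = 0.3216
Σp_1ᵢ² = 0.40² + 0.28² + 0.32² = 0.1600 + 0.0784 + 0.1024 = 0.3408
Σp_2ᵢ² = 0.03² + 0.02² + 0.95² = 0.0009 + 0.0004 + 0.9025 = 0.9038
O = 0.3216 / √(0.3408 × 0.9038) = 0.3216 / 0.55499 = 0.5795

0.58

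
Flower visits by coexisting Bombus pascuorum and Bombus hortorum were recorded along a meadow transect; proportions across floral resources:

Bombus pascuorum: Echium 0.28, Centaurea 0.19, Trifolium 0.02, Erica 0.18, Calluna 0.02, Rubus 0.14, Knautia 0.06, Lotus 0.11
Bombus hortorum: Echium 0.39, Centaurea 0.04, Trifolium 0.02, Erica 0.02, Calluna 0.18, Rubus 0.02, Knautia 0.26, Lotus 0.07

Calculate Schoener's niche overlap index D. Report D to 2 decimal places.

0.53

Σ|p₁ᵢ − p₂ᵢ| = 0.11 + 0.15 + 0.00 + 0.16 + 0.16 + 0.12 + 0.20 + 0.04 = 0.94
D = 1 − ½ × 0.94 = 1 − 0.470 = 0.5300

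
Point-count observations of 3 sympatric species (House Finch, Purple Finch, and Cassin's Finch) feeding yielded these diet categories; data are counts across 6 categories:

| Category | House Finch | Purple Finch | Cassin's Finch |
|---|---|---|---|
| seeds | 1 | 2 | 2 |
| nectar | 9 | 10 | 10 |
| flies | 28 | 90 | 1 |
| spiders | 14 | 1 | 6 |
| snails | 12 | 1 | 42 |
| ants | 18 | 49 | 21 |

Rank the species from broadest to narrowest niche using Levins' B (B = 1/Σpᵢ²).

Proportions for House Finch (n=82): 1/82=0.0122, 9/82=0.1098, 28/82=0.3415, 14/82=0.1707, 12/82=0.1463, 18/82=0.2195
Proportions for Purple Finch (n=153): 2/153=0.0131, 10/153=0.0654, 90/153=0.5882, 1/153=0.0065, 1/153=0.0065, 49/153=0.3203
Proportions for Cassin's Finch (n=82): 2/82=0.0244, 10/82=0.1220, 1/82=0.0122, 6/82=0.0732, 42/82=0.5122, 21/82=0.2561
Σp_Housᵢ² = 0.0122² + 0.1098² + 0.3415² + 0.1707² + 0.1463² + 0.2195² = 0.000149 + 0.012056 + 0.116622 + 0.029138 + 0.021404 + 0.048180 = 0.227549
B_Hous = 1 / 0.227549 = 4.3947
Σp_Purpᵢ² = 0.0131² + 0.0654² + 0.5882² + 0.0065² + 0.0065² + 0.3203² = 0.000172 + 0.004277 + 0.345979 + 0.000042 + 0.000042 + 0.102592 = 0.453104
B_Purp = 1 / 0.453104 = 2.2070
Σp_Cassᵢ² = 0.0244² + 0.1220² + 0.0122² + 0.0732² + 0.5122² + 0.2561² = 0.000595 + 0.014884 + 0.000149 + 0.005358 + 0.262349 + 0.065587 = 0.348922
B_Cass = 1 / 0.348922 = 2.8660
Ranking by B (broadest → narrowest): House Finch (4.39) > Cassin's Finch (2.87) > Purple Finch (2.21)

House Finch > Cassin's Finch > Purple Finch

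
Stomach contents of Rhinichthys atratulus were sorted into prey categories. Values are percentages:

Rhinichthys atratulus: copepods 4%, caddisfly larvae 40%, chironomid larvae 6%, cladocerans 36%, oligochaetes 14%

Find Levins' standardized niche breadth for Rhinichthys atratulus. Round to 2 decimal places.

0.55

Convert percentages to proportions (divide by 100).
Σpᵢ² = 0.04² + 0.40² + 0.06² + 0.36² + 0.14² = 0.0016 + 0.1600 + 0.0036 + 0.1296 + 0.0196 = 0.3144
B = 1 / 0.3144 = 3.1807
Bₛ = (B − 1)/(n − 1) = (3.1807 − 1)/(5 − 1) = 2.1807/4 = 0.5452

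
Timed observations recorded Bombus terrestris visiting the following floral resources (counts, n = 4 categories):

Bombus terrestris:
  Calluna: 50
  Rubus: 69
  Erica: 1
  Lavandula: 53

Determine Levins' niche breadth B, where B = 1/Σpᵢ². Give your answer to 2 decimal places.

2.97

Proportions for Bombus terrestris (n=173): 50/173=0.2890, 69/173=0.3988, 1/173=0.0058, 53/173=0.3064
Σpᵢ² = 0.2890² + 0.3988² + 0.0058² + 0.3064² = 0.083521 + 0.159041 + 0.000034 + 0.093881 = 0.336477
B = 1 / 0.336477 = 2.9720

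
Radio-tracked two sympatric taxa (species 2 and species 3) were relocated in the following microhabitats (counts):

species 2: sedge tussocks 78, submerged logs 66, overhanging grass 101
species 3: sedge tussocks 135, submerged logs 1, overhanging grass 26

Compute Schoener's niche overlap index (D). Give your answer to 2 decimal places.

Proportions for species 2 (n=245): 78/245=0.3184, 66/245=0.2694, 101/245=0.4122
Proportions for species 3 (n=162): 135/162=0.8333, 1/162=0.0062, 26/162=0.1605
Σ|p₁ᵢ − p₂ᵢ| = 0.5149 + 0.2632 + 0.2517 = 1.0298
D = 1 − ½ × 1.0298 = 1 − 0.51490 = 0.48510

0.49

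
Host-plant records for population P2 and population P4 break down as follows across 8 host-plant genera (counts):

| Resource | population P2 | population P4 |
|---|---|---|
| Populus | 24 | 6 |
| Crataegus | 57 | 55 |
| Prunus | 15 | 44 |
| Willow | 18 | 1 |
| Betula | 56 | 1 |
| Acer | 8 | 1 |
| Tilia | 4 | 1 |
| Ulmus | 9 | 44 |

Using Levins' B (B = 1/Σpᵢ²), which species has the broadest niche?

Proportions for population P2 (n=191): 24/191=0.1257, 57/191=0.2984, 15/191=0.0785, 18/191=0.0942, 56/191=0.2932, 8/191=0.0419, 4/191=0.0209, 9/191=0.0471
Proportions for population P4 (n=153): 6/153=0.0392, 55/153=0.3595, 44/153=0.2876, 1/153=0.0065, 1/153=0.0065, 1/153=0.0065, 1/153=0.0065, 44/153=0.2876
Σp_P2ᵢ² = 0.1257² + 0.2984² + 0.0785² + 0.0942² + 0.2932² + 0.0419² + 0.0209² + 0.0471² = 0.015800 + 0.089043 + 0.006162 + 0.008874 + 0.085966 + 0.001756 + 0.000437 + 0.002218 = 0.210256
B_P2 = 1 / 0.210256 = 4.7561
Σp_P4ᵢ² = 0.0392² + 0.3595² + 0.2876² + 0.0065² + 0.0065² + 0.0065² + 0.0065² + 0.2876² = 0.001537 + 0.129240 + 0.082714 + 0.000042 + 0.000042 + 0.000042 + 0.000042 + 0.082714 = 0.296373
B_P4 = 1 / 0.296373 = 3.3741
Highest B → broadest niche (most generalist): population P2 (B = 4.76).

population P2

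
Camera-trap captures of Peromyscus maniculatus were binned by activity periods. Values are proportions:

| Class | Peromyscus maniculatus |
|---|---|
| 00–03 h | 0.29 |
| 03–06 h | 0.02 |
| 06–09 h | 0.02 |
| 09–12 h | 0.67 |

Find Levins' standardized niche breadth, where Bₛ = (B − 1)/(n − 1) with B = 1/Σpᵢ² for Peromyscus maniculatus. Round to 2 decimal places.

Σpᵢ² = 0.29² + 0.02² + 0.02² + 0.67² = 0.0841 + 0.0004 + 0.0004 + 0.4489 = 0.5338
B = 1 / 0.5338 = 1.8734
Bₛ = (B − 1)/(n − 1) = (1.8734 − 1)/(4 − 1) = 0.8734/3 = 0.2911

0.29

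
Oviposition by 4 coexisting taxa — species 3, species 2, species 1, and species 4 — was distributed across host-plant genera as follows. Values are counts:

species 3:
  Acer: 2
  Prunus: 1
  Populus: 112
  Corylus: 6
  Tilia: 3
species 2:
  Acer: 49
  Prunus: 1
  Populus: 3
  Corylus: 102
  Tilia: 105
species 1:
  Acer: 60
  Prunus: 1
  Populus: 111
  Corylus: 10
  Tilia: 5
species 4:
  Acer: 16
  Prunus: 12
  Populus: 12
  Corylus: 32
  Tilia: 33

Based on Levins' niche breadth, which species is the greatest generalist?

species 4

Proportions for species 3 (n=124): 2/124=0.0161, 1/124=0.0081, 112/124=0.9032, 6/124=0.0484, 3/124=0.0242
Proportions for species 2 (n=260): 49/260=0.1885, 1/260=0.0038, 3/260=0.0115, 102/260=0.3923, 105/260=0.4038
Proportions for species 1 (n=187): 60/187=0.3209, 1/187=0.0053, 111/187=0.5936, 10/187=0.0535, 5/187=0.0267
Proportions for species 4 (n=105): 16/105=0.1524, 12/105=0.1143, 12/105=0.1143, 32/105=0.3048, 33/105=0.3143
Σp_3ᵢ² = 0.0161² + 0.0081² + 0.9032² + 0.0484² + 0.0242² = 0.000259 + 0.000066 + 0.815770 + 0.002343 + 0.000586 = 0.819024
B_3 = 1 / 0.819024 = 1.2210
Σp_2ᵢ² = 0.1885² + 0.0038² + 0.0115² + 0.3923² + 0.4038² = 0.035532 + 0.000014 + 0.000132 + 0.153899 + 0.163054 = 0.352631
B_2 = 1 / 0.352631 = 2.8358
Σp_1ᵢ² = 0.3209² + 0.0053² + 0.5936² + 0.0535² + 0.0267² = 0.102977 + 0.000028 + 0.352361 + 0.002862 + 0.000713 = 0.458941
B_1 = 1 / 0.458941 = 2.1789
Σp_4ᵢ² = 0.1524² + 0.1143² + 0.1143² + 0.3048² + 0.3143² = 0.023226 + 0.013064 + 0.013064 + 0.092903 + 0.098784 = 0.241041
B_4 = 1 / 0.241041 = 4.1487
Highest B → broadest niche (most generalist): species 4 (B = 4.15).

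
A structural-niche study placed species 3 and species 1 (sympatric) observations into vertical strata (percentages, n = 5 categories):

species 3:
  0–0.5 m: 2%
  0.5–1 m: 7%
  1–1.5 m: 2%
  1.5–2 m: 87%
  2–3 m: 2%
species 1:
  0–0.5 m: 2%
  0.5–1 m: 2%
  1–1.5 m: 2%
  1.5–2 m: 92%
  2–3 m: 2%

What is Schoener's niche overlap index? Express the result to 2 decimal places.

0.95

Convert percentages to proportions (divide by 100).
Σ|p₁ᵢ − p₂ᵢ| = 0.00 + 0.05 + 0.00 + 0.05 + 0.00 = 0.10
D = 1 − ½ × 0.10 = 1 − 0.050 = 0.9500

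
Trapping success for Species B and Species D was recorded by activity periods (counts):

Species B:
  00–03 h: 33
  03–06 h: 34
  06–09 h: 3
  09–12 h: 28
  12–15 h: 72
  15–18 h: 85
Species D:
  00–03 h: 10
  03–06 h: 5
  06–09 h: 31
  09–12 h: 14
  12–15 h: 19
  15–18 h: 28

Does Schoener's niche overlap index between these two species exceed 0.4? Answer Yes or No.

Yes

Proportions for Species B (n=255): 33/255=0.1294, 34/255=0.1333, 3/255=0.0118, 28/255=0.1098, 72/255=0.2824, 85/255=0.3333
Proportions for Species D (n=107): 10/107=0.0935, 5/107=0.0467, 31/107=0.2897, 14/107=0.1308, 19/107=0.1776, 28/107=0.2617
Σ|p₁ᵢ − p₂ᵢ| = 0.0359 + 0.0866 + 0.2779 + 0.0210 + 0.1048 + 0.0716 = 0.5978
D = 1 − ½ × 0.5978 = 1 − 0.29890 = 0.70110
D = 0.70110 > 0.4 → Yes.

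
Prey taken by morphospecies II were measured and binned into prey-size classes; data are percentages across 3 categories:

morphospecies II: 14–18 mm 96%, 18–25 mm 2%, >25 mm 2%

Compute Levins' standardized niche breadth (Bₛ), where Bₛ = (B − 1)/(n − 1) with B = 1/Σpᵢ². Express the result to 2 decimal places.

0.04

Convert percentages to proportions (divide by 100).
Σpᵢ² = 0.96² + 0.02² + 0.02² = 0.9216 + 0.0004 + 0.0004 = 0.9224
B = 1 / 0.9224 = 1.0841
Bₛ = (B − 1)/(n − 1) = (1.0841 − 1)/(3 − 1) = 0.0841/2 = 0.0421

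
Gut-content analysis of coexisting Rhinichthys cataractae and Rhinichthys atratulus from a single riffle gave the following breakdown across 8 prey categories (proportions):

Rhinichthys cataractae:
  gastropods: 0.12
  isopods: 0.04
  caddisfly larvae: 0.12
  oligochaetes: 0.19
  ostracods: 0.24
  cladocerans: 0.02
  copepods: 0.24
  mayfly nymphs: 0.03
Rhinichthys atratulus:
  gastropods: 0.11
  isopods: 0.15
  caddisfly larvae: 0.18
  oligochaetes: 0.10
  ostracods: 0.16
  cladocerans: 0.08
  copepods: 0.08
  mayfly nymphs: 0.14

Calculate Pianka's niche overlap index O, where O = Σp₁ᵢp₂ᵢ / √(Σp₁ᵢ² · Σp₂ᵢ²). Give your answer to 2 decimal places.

0.78

Σ p₁ᵢp₂ᵢ = 0.0132 + 0.0060 + 0.0216 + 0.0190 + 0.0384 + 0.0016 + 0.0192 + 0.0042 = 0.1232
Σp_1ᵢ² = 0.12² + 0.04² + 0.12² + 0.19² + 0.24² + 0.02² + 0.24² + 0.03² = 0.0144 + 0.0016 + 0.0144 + 0.0361 + 0.0576 + 0.0004 + 0.0576 + 0.0009 = 0.1830
Σp_2ᵢ² = 0.11² + 0.15² + 0.18² + 0.10² + 0.16² + 0.08² + 0.08² + 0.14² = 0.0121 + 0.0225 + 0.0324 + 0.0100 + 0.0256 + 0.0064 + 0.0064 + 0.0196 = 0.1350
O = 0.1232 / √(0.1830 × 0.1350) = 0.1232 / 0.15718 = 0.7838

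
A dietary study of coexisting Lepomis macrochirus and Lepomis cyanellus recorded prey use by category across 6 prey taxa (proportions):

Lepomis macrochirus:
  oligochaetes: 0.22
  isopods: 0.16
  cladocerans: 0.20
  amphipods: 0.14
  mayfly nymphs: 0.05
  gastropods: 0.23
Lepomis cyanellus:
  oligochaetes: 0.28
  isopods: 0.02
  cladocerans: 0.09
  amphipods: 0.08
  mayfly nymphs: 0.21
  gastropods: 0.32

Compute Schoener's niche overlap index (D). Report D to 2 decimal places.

Σ|p₁ᵢ − p₂ᵢ| = 0.06 + 0.14 + 0.11 + 0.06 + 0.16 + 0.09 = 0.62
D = 1 − ½ × 0.62 = 1 − 0.310 = 0.6900

0.69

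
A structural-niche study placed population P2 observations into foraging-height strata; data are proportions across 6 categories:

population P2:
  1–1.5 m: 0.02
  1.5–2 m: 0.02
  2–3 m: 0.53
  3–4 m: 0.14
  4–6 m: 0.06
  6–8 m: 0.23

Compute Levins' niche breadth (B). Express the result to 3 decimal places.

Σpᵢ² = 0.02² + 0.02² + 0.53² + 0.14² + 0.06² + 0.23² = 0.0004 + 0.0004 + 0.2809 + 0.0196 + 0.0036 + 0.0529 = 0.3578
B = 1 / 0.3578 = 2.79486

2.795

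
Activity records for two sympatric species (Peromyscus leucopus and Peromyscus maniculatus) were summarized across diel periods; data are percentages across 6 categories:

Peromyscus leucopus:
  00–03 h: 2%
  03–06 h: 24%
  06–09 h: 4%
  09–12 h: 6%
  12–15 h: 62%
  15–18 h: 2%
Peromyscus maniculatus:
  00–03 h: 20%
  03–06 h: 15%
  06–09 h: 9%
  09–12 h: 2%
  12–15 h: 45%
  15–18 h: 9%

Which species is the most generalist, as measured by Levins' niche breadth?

Peromyscus maniculatus

Convert percentages to proportions (divide by 100).
Σp_leucᵢ² = 0.02² + 0.24² + 0.04² + 0.06² + 0.62² + 0.02² = 0.0004 + 0.0576 + 0.0016 + 0.0036 + 0.3844 + 0.0004 = 0.4480
B_leuc = 1 / 0.4480 = 2.2321
Σp_maniᵢ² = 0.20² + 0.15² + 0.09² + 0.02² + 0.45² + 0.09² = 0.0400 + 0.0225 + 0.0081 + 0.0004 + 0.2025 + 0.0081 = 0.2816
B_mani = 1 / 0.2816 = 3.5511
Highest B → broadest niche (most generalist): Peromyscus maniculatus (B = 3.55).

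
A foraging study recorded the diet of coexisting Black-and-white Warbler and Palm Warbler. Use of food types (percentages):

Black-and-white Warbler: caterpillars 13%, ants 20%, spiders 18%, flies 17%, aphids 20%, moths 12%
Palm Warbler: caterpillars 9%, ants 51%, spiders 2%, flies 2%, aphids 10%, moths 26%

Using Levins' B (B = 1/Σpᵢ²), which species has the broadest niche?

Black-and-white Warbler

Convert percentages to proportions (divide by 100).
Σp_Blacᵢ² = 0.13² + 0.20² + 0.18² + 0.17² + 0.20² + 0.12² = 0.0169 + 0.0400 + 0.0324 + 0.0289 + 0.0400 + 0.0144 = 0.1726
B_Blac = 1 / 0.1726 = 5.7937
Σp_Palmᵢ² = 0.09² + 0.51² + 0.02² + 0.02² + 0.10² + 0.26² = 0.0081 + 0.2601 + 0.0004 + 0.0004 + 0.0100 + 0.0676 = 0.3466
B_Palm = 1 / 0.3466 = 2.8852
Highest B → broadest niche (most generalist): Black-and-white Warbler (B = 5.79).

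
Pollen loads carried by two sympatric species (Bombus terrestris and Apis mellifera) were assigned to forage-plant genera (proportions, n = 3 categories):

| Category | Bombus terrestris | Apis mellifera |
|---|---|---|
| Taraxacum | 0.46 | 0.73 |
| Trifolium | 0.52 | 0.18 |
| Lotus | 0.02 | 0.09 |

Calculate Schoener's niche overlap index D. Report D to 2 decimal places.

Σ|p₁ᵢ − p₂ᵢ| = 0.27 + 0.34 + 0.07 = 0.68
D = 1 − ½ × 0.68 = 1 − 0.340 = 0.6600

0.66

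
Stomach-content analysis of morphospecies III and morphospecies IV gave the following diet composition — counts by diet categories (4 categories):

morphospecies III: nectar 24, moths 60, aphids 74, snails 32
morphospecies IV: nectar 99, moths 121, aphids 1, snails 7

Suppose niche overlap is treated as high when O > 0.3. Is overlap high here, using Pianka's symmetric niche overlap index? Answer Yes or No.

Yes

Proportions for morphospecies III (n=190): 24/190=0.1263, 60/190=0.3158, 74/190=0.3895, 32/190=0.1684
Proportions for morphospecies IV (n=228): 99/228=0.4342, 121/228=0.5307, 1/228=0.0044, 7/228=0.0307
Σ p₁ᵢp₂ᵢ = 0.054839 + 0.167595 + 0.001714 + 0.005170 = 0.229318
Σp_1ᵢ² = 0.1263² + 0.3158² + 0.3895² + 0.1684² = 0.015952 + 0.099730 + 0.151710 + 0.028359 = 0.295751
Σp_2ᵢ² = 0.4342² + 0.5307² + 0.0044² + 0.0307² = 0.188530 + 0.281642 + 0.000019 + 0.000942 = 0.471133
O = 0.229318 / √(0.295751 × 0.471133) = 0.229318 / 0.3732801 = 0.6143
O = 0.6143 > 0.3 → Yes.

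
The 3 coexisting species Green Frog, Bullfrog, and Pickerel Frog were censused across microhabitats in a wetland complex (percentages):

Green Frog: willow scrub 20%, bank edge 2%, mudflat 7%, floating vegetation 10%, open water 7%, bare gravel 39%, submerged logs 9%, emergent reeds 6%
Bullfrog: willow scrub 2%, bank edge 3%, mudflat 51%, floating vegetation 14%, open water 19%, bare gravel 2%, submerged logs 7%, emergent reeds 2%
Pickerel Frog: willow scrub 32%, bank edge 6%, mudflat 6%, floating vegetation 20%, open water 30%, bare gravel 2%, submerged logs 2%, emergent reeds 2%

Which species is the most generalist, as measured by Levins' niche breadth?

Convert percentages to proportions (divide by 100).
Σp_Greeᵢ² = 0.20² + 0.02² + 0.07² + 0.10² + 0.07² + 0.39² + 0.09² + 0.06² = 0.0400 + 0.0004 + 0.0049 + 0.0100 + 0.0049 + 0.1521 + 0.0081 + 0.0036 = 0.2240
B_Gree = 1 / 0.2240 = 4.4643
Σp_Bullᵢ² = 0.02² + 0.03² + 0.51² + 0.14² + 0.19² + 0.02² + 0.07² + 0.02² = 0.0004 + 0.0009 + 0.2601 + 0.0196 + 0.0361 + 0.0004 + 0.0049 + 0.0004 = 0.3228
B_Bull = 1 / 0.3228 = 3.0979
Σp_Pickᵢ² = 0.32² + 0.06² + 0.06² + 0.20² + 0.30² + 0.02² + 0.02² + 0.02² = 0.1024 + 0.0036 + 0.0036 + 0.0400 + 0.0900 + 0.0004 + 0.0004 + 0.0004 = 0.2408
B_Pick = 1 / 0.2408 = 4.1528
Highest B → broadest niche (most generalist): Green Frog (B = 4.46).

Green Frog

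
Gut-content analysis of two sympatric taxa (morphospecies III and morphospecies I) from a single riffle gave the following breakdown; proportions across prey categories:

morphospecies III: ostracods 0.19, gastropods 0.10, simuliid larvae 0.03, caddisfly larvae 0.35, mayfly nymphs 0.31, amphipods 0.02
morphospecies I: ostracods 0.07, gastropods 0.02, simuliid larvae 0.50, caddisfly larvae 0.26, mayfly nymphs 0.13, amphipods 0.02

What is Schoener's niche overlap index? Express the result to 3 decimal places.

0.530

Σ|p₁ᵢ − p₂ᵢ| = 0.12 + 0.08 + 0.47 + 0.09 + 0.18 + 0.00 = 0.94
D = 1 − ½ × 0.94 = 1 − 0.470 = 0.53000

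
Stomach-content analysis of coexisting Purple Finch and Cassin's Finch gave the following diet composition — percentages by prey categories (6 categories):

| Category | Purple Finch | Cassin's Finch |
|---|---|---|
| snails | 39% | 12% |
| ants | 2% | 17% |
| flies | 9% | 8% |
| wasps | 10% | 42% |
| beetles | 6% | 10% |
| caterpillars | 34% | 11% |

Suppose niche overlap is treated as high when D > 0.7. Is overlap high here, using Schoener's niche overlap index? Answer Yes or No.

No

Convert percentages to proportions (divide by 100).
Σ|p₁ᵢ − p₂ᵢ| = 0.27 + 0.15 + 0.01 + 0.32 + 0.04 + 0.23 = 1.02
D = 1 − ½ × 1.02 = 1 − 0.510 = 0.4900
D = 0.4900 < 0.7 → No.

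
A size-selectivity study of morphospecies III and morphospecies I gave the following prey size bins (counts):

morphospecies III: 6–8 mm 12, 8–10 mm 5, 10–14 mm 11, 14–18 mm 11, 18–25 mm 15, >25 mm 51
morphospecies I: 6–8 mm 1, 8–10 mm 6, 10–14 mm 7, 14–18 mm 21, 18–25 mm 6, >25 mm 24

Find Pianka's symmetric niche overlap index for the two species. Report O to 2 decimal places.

Proportions for morphospecies III (n=105): 12/105=0.1143, 5/105=0.0476, 11/105=0.1048, 11/105=0.1048, 15/105=0.1429, 51/105=0.4857
Proportions for morphospecies I (n=65): 1/65=0.0154, 6/65=0.0923, 7/65=0.1077, 21/65=0.3231, 6/65=0.0923, 24/65=0.3692
Σ p₁ᵢp₂ᵢ = 0.001760 + 0.004393 + 0.011287 + 0.033861 + 0.013190 + 0.179320 = 0.243811
Σp_1ᵢ² = 0.1143² + 0.0476² + 0.1048² + 0.1048² + 0.1429² + 0.4857² = 0.013064 + 0.002266 + 0.010983 + 0.010983 + 0.020420 + 0.235904 = 0.293620
Σp_2ᵢ² = 0.0154² + 0.0923² + 0.1077² + 0.3231² + 0.0923² + 0.3692² = 0.000237 + 0.008519 + 0.011599 + 0.104394 + 0.008519 + 0.136309 = 0.269577
O = 0.243811 / √(0.293620 × 0.269577) = 0.243811 / 0.2813418 = 0.8666

0.87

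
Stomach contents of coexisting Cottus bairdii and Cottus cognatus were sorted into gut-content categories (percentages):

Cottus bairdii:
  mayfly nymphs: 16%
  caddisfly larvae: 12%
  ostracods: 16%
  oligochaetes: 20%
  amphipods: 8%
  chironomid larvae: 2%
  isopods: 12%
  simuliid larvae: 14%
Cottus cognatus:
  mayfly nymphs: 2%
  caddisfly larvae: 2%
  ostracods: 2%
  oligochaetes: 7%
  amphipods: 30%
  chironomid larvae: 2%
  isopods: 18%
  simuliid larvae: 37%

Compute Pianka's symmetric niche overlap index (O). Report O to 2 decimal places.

Convert percentages to proportions (divide by 100).
Σ p₁ᵢp₂ᵢ = 0.0032 + 0.0024 + 0.0032 + 0.0140 + 0.0240 + 0.0004 + 0.0216 + 0.0518 = 0.1206
Σp_1ᵢ² = 0.16² + 0.12² + 0.16² + 0.20² + 0.08² + 0.02² + 0.12² + 0.14² = 0.0256 + 0.0144 + 0.0256 + 0.0400 + 0.0064 + 0.0004 + 0.0144 + 0.0196 = 0.1464
Σp_2ᵢ² = 0.02² + 0.02² + 0.02² + 0.07² + 0.30² + 0.02² + 0.18² + 0.37² = 0.0004 + 0.0004 + 0.0004 + 0.0049 + 0.0900 + 0.0004 + 0.0324 + 0.1369 = 0.2658
O = 0.1206 / √(0.1464 × 0.2658) = 0.1206 / 0.19726 = 0.6114

0.61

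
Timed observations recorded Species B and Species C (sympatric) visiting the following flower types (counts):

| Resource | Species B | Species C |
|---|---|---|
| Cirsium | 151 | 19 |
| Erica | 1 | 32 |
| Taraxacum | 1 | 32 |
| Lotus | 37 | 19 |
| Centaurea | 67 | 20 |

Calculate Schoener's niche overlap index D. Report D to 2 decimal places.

Proportions for Species B (n=257): 151/257=0.5875, 1/257=0.0039, 1/257=0.0039, 37/257=0.1440, 67/257=0.2607
Proportions for Species C (n=122): 19/122=0.1557, 32/122=0.2623, 32/122=0.2623, 19/122=0.1557, 20/122=0.1639
Σ|p₁ᵢ − p₂ᵢ| = 0.4318 + 0.2584 + 0.2584 + 0.0117 + 0.0968 = 1.0571
D = 1 − ½ × 1.0571 = 1 − 0.52855 = 0.47145

0.47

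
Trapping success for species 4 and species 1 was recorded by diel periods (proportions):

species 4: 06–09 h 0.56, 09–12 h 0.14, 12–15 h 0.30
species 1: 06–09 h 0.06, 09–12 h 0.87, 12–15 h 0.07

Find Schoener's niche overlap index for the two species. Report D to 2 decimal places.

Σ|p₁ᵢ − p₂ᵢ| = 0.50 + 0.73 + 0.23 = 1.46
D = 1 − ½ × 1.46 = 1 − 0.730 = 0.2700

0.27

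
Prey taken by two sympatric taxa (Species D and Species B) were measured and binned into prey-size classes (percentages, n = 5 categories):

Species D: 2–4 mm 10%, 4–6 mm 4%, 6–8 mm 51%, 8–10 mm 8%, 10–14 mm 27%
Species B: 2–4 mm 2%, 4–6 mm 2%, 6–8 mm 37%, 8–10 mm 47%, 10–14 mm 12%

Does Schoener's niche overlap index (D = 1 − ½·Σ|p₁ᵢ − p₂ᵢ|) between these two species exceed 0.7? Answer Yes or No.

Convert percentages to proportions (divide by 100).
Σ|p₁ᵢ − p₂ᵢ| = 0.08 + 0.02 + 0.14 + 0.39 + 0.15 = 0.78
D = 1 − ½ × 0.78 = 1 − 0.390 = 0.6100
D = 0.6100 < 0.7 → No.

No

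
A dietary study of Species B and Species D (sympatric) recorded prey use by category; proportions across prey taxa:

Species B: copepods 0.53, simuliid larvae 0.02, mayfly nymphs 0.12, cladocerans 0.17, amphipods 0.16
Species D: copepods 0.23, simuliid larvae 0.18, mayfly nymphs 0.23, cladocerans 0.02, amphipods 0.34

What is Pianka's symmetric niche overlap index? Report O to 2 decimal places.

0.71

Σ p₁ᵢp₂ᵢ = 0.1219 + 0.0036 + 0.0276 + 0.0034 + 0.0544 = 0.2109
Σp_1ᵢ² = 0.53² + 0.02² + 0.12² + 0.17² + 0.16² = 0.2809 + 0.0004 + 0.0144 + 0.0289 + 0.0256 = 0.3502
Σp_2ᵢ² = 0.23² + 0.18² + 0.23² + 0.02² + 0.34² = 0.0529 + 0.0324 + 0.0529 + 0.0004 + 0.1156 = 0.2542
O = 0.2109 / √(0.3502 × 0.2542) = 0.2109 / 0.29836 = 0.7069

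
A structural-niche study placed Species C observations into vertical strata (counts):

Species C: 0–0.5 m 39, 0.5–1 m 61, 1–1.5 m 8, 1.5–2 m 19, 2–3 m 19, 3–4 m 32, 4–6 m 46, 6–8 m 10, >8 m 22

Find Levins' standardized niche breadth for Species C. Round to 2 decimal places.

Proportions for Species C (n=256): 39/256=0.1523, 61/256=0.2383, 8/256=0.0313, 19/256=0.0742, 19/256=0.0742, 32/256=0.1250, 46/256=0.1797, 10/256=0.0391, 22/256=0.0859
Σpᵢ² = 0.1523² + 0.2383² + 0.0313² + 0.0742² + 0.0742² + 0.1250² + 0.1797² + 0.0391² + 0.0859² = 0.023195 + 0.056787 + 0.000980 + 0.005506 + 0.005506 + 0.015625 + 0.032292 + 0.001529 + 0.007379 = 0.148799
B = 1 / 0.148799 = 6.7205
Bₛ = (B − 1)/(n − 1) = (6.7205 − 1)/(9 − 1) = 5.7205/8 = 0.7151

0.72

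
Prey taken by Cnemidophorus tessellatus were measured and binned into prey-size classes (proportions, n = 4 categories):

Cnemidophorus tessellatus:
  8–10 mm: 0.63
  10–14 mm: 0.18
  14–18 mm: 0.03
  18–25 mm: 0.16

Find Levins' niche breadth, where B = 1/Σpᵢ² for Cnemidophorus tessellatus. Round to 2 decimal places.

Σpᵢ² = 0.63² + 0.18² + 0.03² + 0.16² = 0.3969 + 0.0324 + 0.0009 + 0.0256 = 0.4558
B = 1 / 0.4558 = 2.1939

2.19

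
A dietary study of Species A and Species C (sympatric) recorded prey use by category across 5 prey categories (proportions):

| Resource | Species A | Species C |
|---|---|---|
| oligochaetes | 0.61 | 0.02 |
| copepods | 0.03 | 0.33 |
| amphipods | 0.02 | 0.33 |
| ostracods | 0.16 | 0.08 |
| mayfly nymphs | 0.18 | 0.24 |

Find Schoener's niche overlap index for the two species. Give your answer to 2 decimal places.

0.33

Σ|p₁ᵢ − p₂ᵢ| = 0.59 + 0.30 + 0.31 + 0.08 + 0.06 = 1.34
D = 1 − ½ × 1.34 = 1 − 0.670 = 0.3300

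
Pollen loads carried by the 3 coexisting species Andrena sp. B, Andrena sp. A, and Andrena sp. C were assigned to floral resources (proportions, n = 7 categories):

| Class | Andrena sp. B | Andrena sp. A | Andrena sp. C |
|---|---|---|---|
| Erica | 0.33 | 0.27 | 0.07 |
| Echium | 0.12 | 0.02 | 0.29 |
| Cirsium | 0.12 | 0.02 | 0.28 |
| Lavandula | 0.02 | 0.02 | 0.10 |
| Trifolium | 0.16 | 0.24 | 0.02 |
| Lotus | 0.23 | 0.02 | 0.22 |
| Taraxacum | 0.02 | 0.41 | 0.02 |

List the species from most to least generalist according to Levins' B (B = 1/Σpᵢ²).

Andrena sp. B > Andrena sp. C > Andrena sp. A

Σp_Bᵢ² = 0.33² + 0.12² + 0.12² + 0.02² + 0.16² + 0.23² + 0.02² = 0.1089 + 0.0144 + 0.0144 + 0.0004 + 0.0256 + 0.0529 + 0.0004 = 0.2170
B_B = 1 / 0.2170 = 4.6083
Σp_Aᵢ² = 0.27² + 0.02² + 0.02² + 0.02² + 0.24² + 0.02² + 0.41² = 0.0729 + 0.0004 + 0.0004 + 0.0004 + 0.0576 + 0.0004 + 0.1681 = 0.3002
B_A = 1 / 0.3002 = 3.3311
Σp_Cᵢ² = 0.07² + 0.29² + 0.28² + 0.10² + 0.02² + 0.22² + 0.02² = 0.0049 + 0.0841 + 0.0784 + 0.0100 + 0.0004 + 0.0484 + 0.0004 = 0.2266
B_C = 1 / 0.2266 = 4.4131
Ranking by B (broadest → narrowest): Andrena sp. B (4.61) > Andrena sp. C (4.41) > Andrena sp. A (3.33)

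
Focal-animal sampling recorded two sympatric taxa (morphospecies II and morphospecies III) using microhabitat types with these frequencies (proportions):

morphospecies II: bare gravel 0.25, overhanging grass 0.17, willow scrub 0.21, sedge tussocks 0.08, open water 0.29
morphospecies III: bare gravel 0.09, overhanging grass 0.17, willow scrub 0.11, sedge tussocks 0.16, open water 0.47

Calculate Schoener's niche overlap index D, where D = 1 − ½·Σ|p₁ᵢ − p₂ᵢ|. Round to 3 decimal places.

Σ|p₁ᵢ − p₂ᵢ| = 0.16 + 0.00 + 0.10 + 0.08 + 0.18 = 0.52
D = 1 − ½ × 0.52 = 1 − 0.260 = 0.74000

0.740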